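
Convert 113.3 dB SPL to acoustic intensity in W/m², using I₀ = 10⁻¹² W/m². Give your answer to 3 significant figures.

0.214 W/m²

I/I₀ = 10^(113.3/10) = 2.138e+11, so I = 2.138e+11 × 10⁻¹² W/m².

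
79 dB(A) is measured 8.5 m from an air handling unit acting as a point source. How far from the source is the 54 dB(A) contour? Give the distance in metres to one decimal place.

The 25.0 dB drop corresponds to a distance ratio of 10^(25.0/20) for a point source.
r₂ = 8.5·10^((79−54)/20) = 8.5·10^(25.0/20) = 151.15 m.

151.2 m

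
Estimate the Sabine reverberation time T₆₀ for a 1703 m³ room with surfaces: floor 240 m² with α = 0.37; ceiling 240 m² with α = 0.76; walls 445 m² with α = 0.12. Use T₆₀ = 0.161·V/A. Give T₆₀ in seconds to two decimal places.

0.84 s

A = Σ Sᵢαᵢ = 240·0.37 + 240·0.76 + 445·0.12 = 324.60 m².
T₆₀ = 0.161·V/A = 0.161·1703/324.60 = 0.845 s.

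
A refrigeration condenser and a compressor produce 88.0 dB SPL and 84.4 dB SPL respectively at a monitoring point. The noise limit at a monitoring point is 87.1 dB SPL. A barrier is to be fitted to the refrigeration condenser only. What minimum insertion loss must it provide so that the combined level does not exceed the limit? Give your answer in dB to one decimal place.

4.2 dB

The untreated sources together contribute 10^(84.4/10) = 2.754e+08, i.e. 84.40 dB SPL.
To meet 87.1 dB SPL overall, the treated refrigeration condenser may contribute at most 10^(87.1/10) − 2.754e+08 = 2.374e+08, i.e. 83.76 dB SPL.
Required insertion loss = 88.0 − 83.76 = 4.24 dB.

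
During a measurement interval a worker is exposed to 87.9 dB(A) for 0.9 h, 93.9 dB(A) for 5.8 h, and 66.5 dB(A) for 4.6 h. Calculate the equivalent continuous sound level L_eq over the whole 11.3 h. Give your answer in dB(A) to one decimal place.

The energy average is taken in the linear domain: L_eq = 10·log₁₀[(Σ tᵢ·10^(Lᵢ/10))/T], T = 11.3 h.
Σ tᵢ·10^(Lᵢ/10) = 0.9·10^(87.9/10) + 5.8·10^(93.9/10) + 4.6·10^(66.5/10) = 1.481e+10.
L_eq = 10·log₁₀(1.481e+10/11.3) = 91.18 dB(A).

91.2 dB(A)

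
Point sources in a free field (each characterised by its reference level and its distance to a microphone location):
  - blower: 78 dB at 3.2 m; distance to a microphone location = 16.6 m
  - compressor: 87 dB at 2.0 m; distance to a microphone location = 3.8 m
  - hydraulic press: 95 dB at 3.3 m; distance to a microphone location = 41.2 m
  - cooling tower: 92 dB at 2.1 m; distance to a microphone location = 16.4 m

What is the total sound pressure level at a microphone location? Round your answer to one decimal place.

Propagate each source to the receiver with L = L_ref − 20·log₁₀(r/r_ref), then add intensities.
blower: 78 − 20·log₁₀(16.6/3.2) = 78 − 14.30 = 63.70 dB.
compressor: 87 − 20·log₁₀(3.8/2.0) = 87 − 5.58 = 81.42 dB.
hydraulic press: 95 − 20·log₁₀(41.2/3.3) = 95 − 21.93 = 73.07 dB.
cooling tower: 92 − 20·log₁₀(16.4/2.1) = 92 − 17.85 = 74.15 dB.
Σ 10^(L/10) = 1.875e+08 → L_total = 10·log₁₀(1.875e+08) = 82.73 dB.

82.7 dB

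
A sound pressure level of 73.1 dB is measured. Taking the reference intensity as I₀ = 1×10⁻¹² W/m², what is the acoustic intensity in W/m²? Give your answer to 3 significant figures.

I = I₀·10^(L/10) = 10⁻¹² × 10^(73.1/10) = 10^(-4.690).

2.04e-05 W/m²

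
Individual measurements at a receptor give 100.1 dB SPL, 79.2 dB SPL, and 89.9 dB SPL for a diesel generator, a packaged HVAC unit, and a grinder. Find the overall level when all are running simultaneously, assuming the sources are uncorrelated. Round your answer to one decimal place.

For uncorrelated sources the intensities add, so convert each level to linear form, sum, and take 10·log₁₀ of the total.
Σ 10^(L/10) = 10^(100.1/10) + 10^(79.2/10) + 10^(89.9/10) = 1.129e+10.
L_total = 10·log₁₀(1.129e+10) = 100.53 dB SPL.

100.5 dB SPL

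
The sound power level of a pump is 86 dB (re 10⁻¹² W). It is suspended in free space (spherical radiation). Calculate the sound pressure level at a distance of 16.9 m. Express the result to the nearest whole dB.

The power spreads over a sphere of area 4π·r², so L_p = L_w − 10·log₁₀(4π·r²).
4π·r² = 3589 m², 10·log₁₀ of that is 35.550 dB.
L_p = 86 − 35.550 = 50.45 dB.

50 dB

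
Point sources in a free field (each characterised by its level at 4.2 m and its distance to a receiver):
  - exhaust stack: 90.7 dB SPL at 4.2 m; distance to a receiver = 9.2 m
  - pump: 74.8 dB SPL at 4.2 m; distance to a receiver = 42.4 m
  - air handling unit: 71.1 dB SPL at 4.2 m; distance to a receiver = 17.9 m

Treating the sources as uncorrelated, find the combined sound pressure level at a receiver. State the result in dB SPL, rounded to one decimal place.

83.9 dB SPL

First find each source's level at the receiver (point-source: −20·log₁₀(r/r_ref)), then combine on an intensity basis.
exhaust stack: 90.7 − 20·log₁₀(9.2/4.2) = 90.7 − 6.81 = 83.89 dB SPL.
pump: 74.8 − 20·log₁₀(42.4/4.2) = 74.8 − 20.08 = 54.72 dB SPL.
air handling unit: 71.1 − 20·log₁₀(17.9/4.2) = 71.1 − 12.59 = 58.51 dB SPL.
Σ 10^(L/10) = 2.459e+08 → L_total = 10·log₁₀(2.459e+08) = 83.91 dB SPL.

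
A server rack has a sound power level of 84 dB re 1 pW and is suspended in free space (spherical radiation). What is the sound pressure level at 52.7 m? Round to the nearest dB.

The power spreads over a sphere of area 4π·r², so L_p = L_w − 10·log₁₀(4π·r²).
4π·r² = 3.49e+04 m², 10·log₁₀ of that is 45.428 dB.
L_p = 84 − 45.428 = 38.57 dB.

39 dB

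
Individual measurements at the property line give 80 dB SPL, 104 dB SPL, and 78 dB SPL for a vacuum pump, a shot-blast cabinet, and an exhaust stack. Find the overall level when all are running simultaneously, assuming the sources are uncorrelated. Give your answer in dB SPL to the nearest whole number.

Incoherent sources combine by intensity addition: L_total = 10·log₁₀(Σ 10^(L_i/10)).
Σ 10^(L/10) = 10^(80/10) + 10^(104/10) + 10^(78/10) = 2.528e+10.
L_total = 10·log₁₀(2.528e+10) = 104.03 dB SPL.

104 dB SPL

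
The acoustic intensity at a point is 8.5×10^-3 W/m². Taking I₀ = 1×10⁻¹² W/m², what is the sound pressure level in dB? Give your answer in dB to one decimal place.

99.3 dB

I/I₀ = 8.5×10^-3/10⁻¹² = 8.5×10^9, and L = 10·log₁₀(I/I₀).
L = 10·(0.9294 + 9) = 99.29 dB.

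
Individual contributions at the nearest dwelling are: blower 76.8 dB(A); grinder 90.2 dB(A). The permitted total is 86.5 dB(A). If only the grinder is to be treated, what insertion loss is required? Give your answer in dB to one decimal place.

4.2 dB

Everything except the grinder sums to 10^(76.8/10) = 4.786e+07 in linear terms, 76.80 dB(A).
The limit corresponds to 10^(86.5/10) = 4.467e+08; subtracting the fixed part leaves 3.988e+08 for the grinder, i.e. 86.01 dB(A).
So the grinder must be reduced from 90.2 to 86.01 dB(A): IL = 4.19 dB.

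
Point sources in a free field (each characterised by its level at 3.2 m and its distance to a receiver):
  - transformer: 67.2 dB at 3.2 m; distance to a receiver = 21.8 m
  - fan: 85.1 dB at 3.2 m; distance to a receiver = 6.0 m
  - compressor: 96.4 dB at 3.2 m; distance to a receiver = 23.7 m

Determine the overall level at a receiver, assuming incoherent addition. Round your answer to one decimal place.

Apply inverse-square spreading to bring every level to the receiver, then sum 10^(L/10).
transformer: 67.2 − 20·log₁₀(21.8/3.2) = 67.2 − 16.67 = 50.53 dB.
fan: 85.1 − 20·log₁₀(6.0/3.2) = 85.1 − 5.46 = 79.64 dB.
compressor: 96.4 − 20·log₁₀(23.7/3.2) = 96.4 − 17.39 = 79.01 dB.
Σ 10^(L/10) = 1.717e+08 → L_total = 10·log₁₀(1.717e+08) = 82.35 dB.

82.3 dB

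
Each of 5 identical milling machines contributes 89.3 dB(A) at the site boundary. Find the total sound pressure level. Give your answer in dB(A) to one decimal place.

N identical incoherent sources raise the level by 10·log₁₀ N.
L_total = 89.3 + 10·log₁₀(5) = 89.3 + 6.990 = 96.29 dB(A).

96.3 dB(A)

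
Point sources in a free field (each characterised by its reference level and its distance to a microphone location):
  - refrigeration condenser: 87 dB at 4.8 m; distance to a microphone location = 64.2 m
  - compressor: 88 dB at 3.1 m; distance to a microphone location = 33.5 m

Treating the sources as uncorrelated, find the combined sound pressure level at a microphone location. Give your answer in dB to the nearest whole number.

Propagate each source to the receiver with L = L_ref − 20·log₁₀(r/r_ref), then add intensities.
refrigeration condenser: 87 − 20·log₁₀(64.2/4.8) = 87 − 22.53 = 64.47 dB.
compressor: 88 − 20·log₁₀(33.5/3.1) = 88 − 20.67 = 67.33 dB.
Σ 10^(L/10) = 8.205e+06 → L_total = 10·log₁₀(8.205e+06) = 69.14 dB.

69 dB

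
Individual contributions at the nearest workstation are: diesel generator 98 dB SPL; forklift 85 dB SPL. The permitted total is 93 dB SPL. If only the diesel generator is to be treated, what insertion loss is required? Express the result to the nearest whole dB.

The untreated sources together contribute 10^(85/10) = 3.162e+08, i.e. 85.00 dB SPL.
To meet 93 dB SPL overall, the treated diesel generator may contribute at most 10^(93/10) − 3.162e+08 = 1.679e+09, i.e. 92.25 dB SPL.
So the diesel generator must be reduced from 98 to 92.25 dB SPL: IL = 5.75 dB.

6 dB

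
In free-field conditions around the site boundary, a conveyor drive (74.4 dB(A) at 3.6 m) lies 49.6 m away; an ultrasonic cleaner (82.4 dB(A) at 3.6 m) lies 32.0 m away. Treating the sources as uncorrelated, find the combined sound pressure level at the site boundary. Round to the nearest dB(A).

Apply inverse-square spreading to bring every level to the receiver, then sum 10^(L/10).
conveyor drive: 74.4 − 20·log₁₀(49.6/3.6) = 74.4 − 22.78 = 51.62 dB(A).
ultrasonic cleaner: 82.4 − 20·log₁₀(32.0/3.6) = 82.4 − 18.98 = 63.42 dB(A).
Σ 10^(L/10) = 2.344e+06 → L_total = 10·log₁₀(2.344e+06) = 63.70 dB(A).

64 dB(A)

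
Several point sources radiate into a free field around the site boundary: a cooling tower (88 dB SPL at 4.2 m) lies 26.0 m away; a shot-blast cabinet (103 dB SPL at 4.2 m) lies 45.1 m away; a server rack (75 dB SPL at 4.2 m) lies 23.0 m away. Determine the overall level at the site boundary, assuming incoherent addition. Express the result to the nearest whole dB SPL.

Apply inverse-square spreading to bring every level to the receiver, then sum 10^(L/10).
cooling tower: 88 − 20·log₁₀(26.0/4.2) = 88 − 15.83 = 72.17 dB SPL.
shot-blast cabinet: 103 − 20·log₁₀(45.1/4.2) = 103 − 20.62 = 82.38 dB SPL.
server rack: 75 − 20·log₁₀(23.0/4.2) = 75 − 14.77 = 60.23 dB SPL.
Σ 10^(L/10) = 1.906e+08 → L_total = 10·log₁₀(1.906e+08) = 82.80 dB SPL.

83 dB SPL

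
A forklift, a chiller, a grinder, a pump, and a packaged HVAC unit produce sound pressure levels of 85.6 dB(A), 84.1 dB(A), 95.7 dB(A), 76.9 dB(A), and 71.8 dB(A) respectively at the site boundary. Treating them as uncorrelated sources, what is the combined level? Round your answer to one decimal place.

Incoherent sources combine by intensity addition: L_total = 10·log₁₀(Σ 10^(L_i/10)).
Σ 10^(L/10) = 10^(85.6/10) + 10^(84.1/10) + 10^(95.7/10) + 10^(76.9/10) + 10^(71.8/10) = 4.400e+09.
L_total = 10·log₁₀(4.400e+09) = 96.43 dB(A).

96.4 dB(A)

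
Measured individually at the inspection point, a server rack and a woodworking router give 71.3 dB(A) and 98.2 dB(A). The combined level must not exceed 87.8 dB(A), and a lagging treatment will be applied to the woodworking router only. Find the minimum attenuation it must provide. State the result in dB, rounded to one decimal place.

The untreated sources together contribute 10^(71.3/10) = 1.349e+07, i.e. 71.30 dB(A).
The limit corresponds to 10^(87.8/10) = 6.026e+08; subtracting the fixed part leaves 5.891e+08 for the woodworking router, i.e. 87.70 dB(A).
Required insertion loss = 98.2 − 87.70 = 10.50 dB.

10.5 dB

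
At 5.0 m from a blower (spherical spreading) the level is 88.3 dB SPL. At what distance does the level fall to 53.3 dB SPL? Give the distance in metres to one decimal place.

281.2 m

Point-source spreading drops the level by 20·log₁₀(r₂/r₁); inverting, r₂/r₁ = 10^(ΔL/20).
r₂ = 5.0·10^((88.3−53.3)/20) = 5.0·10^(35.0/20) = 281.17 m.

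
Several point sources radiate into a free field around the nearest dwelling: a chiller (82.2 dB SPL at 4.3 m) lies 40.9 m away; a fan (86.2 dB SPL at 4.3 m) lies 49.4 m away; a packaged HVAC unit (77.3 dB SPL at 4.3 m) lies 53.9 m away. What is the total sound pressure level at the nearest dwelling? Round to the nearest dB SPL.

67 dB SPL

First find each source's level at the receiver (point-source: −20·log₁₀(r/r_ref)), then combine on an intensity basis.
chiller: 82.2 − 20·log₁₀(40.9/4.3) = 82.2 − 19.57 = 62.63 dB SPL.
fan: 86.2 − 20·log₁₀(49.4/4.3) = 86.2 − 21.21 = 64.99 dB SPL.
packaged HVAC unit: 77.3 − 20·log₁₀(53.9/4.3) = 77.3 − 21.96 = 55.34 dB SPL.
Σ 10^(L/10) = 5.335e+06 → L_total = 10·log₁₀(5.335e+06) = 67.27 dB SPL.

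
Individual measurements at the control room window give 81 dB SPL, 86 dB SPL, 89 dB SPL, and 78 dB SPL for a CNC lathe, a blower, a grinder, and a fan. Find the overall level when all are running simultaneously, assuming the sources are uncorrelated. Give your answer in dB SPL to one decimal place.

For uncorrelated sources the intensities add, so convert each level to linear form, sum, and take 10·log₁₀ of the total.
Σ 10^(L/10) = 10^(81/10) + 10^(86/10) + 10^(89/10) + 10^(78/10) = 1.381e+09.
L_total = 10·log₁₀(1.381e+09) = 91.40 dB SPL.

91.4 dB SPL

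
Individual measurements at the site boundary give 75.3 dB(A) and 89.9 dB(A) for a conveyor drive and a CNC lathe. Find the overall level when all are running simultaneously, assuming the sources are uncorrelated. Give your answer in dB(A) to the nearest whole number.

90 dB(A)

For uncorrelated sources the intensities add, so convert each level to linear form, sum, and take 10·log₁₀ of the total.
Σ 10^(L/10) = 10^(75.3/10) + 10^(89.9/10) = 1.011e+09.
L_total = 10·log₁₀(1.011e+09) = 90.05 dB(A).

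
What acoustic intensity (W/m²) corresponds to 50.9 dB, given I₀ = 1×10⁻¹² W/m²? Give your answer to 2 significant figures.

1.2e-07 W/m²

I = I₀·10^(L/10) = 10⁻¹² × 10^(50.9/10) = 10^(-6.910).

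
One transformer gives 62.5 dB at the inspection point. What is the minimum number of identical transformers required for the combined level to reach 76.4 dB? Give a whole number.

N identical sources give L₁ + 10·log₁₀ N, so require 10·log₁₀ N ≥ 76.4 − 62.5 = 13.9 dB.
N ≥ 10^(13.9/10) = 24.547, so N = 25.

25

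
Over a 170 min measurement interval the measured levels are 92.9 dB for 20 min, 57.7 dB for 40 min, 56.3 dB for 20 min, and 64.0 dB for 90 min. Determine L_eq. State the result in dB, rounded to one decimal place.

L_eq = 10·log₁₀[(1/T)·Σ tᵢ·10^(Lᵢ/10)] with T = 170 min.
Σ tᵢ·10^(Lᵢ/10) = 20·10^(92.9/10) + 40·10^(57.7/10) + 20·10^(56.3/10) + 90·10^(64.0/10) = 3.926e+10.
L_eq = 10·log₁₀(3.926e+10/170) = 83.63 dB.

83.6 dB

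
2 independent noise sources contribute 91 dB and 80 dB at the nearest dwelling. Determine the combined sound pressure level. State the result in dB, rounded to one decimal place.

91.3 dB

For uncorrelated sources the intensities add, so convert each level to linear form, sum, and take 10·log₁₀ of the total.
Σ 10^(L/10) = 10^(91/10) + 10^(80/10) = 1.359e+09.
L_total = 10·log₁₀(1.359e+09) = 91.33 dB.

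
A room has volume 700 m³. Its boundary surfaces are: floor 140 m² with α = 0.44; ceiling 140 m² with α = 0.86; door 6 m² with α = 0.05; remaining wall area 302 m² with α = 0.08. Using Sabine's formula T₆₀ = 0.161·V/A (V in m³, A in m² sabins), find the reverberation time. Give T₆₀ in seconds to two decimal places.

Summing Sᵢαᵢ: 140·0.44 + 140·0.86 + 6·0.05 + 302·0.08 = 206.46 m².
T₆₀ = 0.161·V/A = 0.161·700/206.46 = 0.546 s.

0.55 s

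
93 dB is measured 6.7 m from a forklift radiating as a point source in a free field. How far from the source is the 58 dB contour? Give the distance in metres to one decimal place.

The 35.0 dB drop corresponds to a distance ratio of 10^(35.0/20) for a point source.
r₂ = 6.7·10^((93−58)/20) = 6.7·10^(35.0/20) = 376.77 m.

376.8 m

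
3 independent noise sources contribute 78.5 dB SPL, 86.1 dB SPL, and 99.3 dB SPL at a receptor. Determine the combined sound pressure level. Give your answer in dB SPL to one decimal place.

99.5 dB SPL

Incoherent sources combine by intensity addition: L_total = 10·log₁₀(Σ 10^(L_i/10)).
Σ 10^(L/10) = 10^(78.5/10) + 10^(86.1/10) + 10^(99.3/10) = 8.990e+09.
L_total = 10·log₁₀(8.990e+09) = 99.54 dB SPL.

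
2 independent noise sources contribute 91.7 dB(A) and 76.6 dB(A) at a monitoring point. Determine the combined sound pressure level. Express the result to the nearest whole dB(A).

Incoherent sources combine by intensity addition: L_total = 10·log₁₀(Σ 10^(L_i/10)).
Σ 10^(L/10) = 10^(91.7/10) + 10^(76.6/10) = 1.525e+09.
L_total = 10·log₁₀(1.525e+09) = 91.83 dB(A).

92 dB(A)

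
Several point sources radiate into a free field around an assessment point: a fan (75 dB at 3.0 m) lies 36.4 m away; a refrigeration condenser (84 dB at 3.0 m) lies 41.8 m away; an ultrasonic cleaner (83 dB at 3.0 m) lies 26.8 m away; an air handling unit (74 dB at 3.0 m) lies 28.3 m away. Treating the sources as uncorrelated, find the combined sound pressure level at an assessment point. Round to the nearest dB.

66 dB

First find each source's level at the receiver (point-source: −20·log₁₀(r/r_ref)), then combine on an intensity basis.
fan: 75 − 20·log₁₀(36.4/3.0) = 75 − 21.68 = 53.32 dB.
refrigeration condenser: 84 − 20·log₁₀(41.8/3.0) = 84 − 22.88 = 61.12 dB.
ultrasonic cleaner: 83 − 20·log₁₀(26.8/3.0) = 83 − 19.02 = 63.98 dB.
air handling unit: 74 − 20·log₁₀(28.3/3.0) = 74 − 19.49 = 54.51 dB.
Σ 10^(L/10) = 4.291e+06 → L_total = 10·log₁₀(4.291e+06) = 66.33 dB.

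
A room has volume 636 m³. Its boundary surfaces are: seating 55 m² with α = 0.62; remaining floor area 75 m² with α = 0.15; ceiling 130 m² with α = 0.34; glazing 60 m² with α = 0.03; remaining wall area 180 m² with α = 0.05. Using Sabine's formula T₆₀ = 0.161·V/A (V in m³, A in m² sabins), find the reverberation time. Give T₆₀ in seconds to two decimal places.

1.02 s

Total absorption A = 55·0.62 + 75·0.15 + 130·0.34 + 60·0.03 + 180·0.05 = 100.35 m² sabins.
T₆₀ = 0.161 × 636 / 100.35 = 1.020 s.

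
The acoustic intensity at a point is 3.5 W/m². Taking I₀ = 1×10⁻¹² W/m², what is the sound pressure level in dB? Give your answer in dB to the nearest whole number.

L = 10·log₁₀(I/I₀) = 10·log₁₀(3.5/10⁻¹²) = 10·log₁₀(3.5×10^12).
L = 10·(0.5441 + 12) = 125.44 dB.

125 dB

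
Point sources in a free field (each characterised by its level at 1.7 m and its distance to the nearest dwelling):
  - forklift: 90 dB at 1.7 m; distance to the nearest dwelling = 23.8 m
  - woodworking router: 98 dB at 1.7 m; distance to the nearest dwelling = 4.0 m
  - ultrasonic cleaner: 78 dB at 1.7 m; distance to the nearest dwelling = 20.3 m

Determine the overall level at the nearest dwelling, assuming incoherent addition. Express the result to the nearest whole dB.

Propagate each source to the receiver with L = L_ref − 20·log₁₀(r/r_ref), then add intensities.
forklift: 90 − 20·log₁₀(23.8/1.7) = 90 − 22.92 = 67.08 dB.
woodworking router: 98 − 20·log₁₀(4.0/1.7) = 98 − 7.43 = 90.57 dB.
ultrasonic cleaner: 78 − 20·log₁₀(20.3/1.7) = 78 − 21.54 = 56.46 dB.
Σ 10^(L/10) = 1.145e+09 → L_total = 10·log₁₀(1.145e+09) = 90.59 dB.

91 dB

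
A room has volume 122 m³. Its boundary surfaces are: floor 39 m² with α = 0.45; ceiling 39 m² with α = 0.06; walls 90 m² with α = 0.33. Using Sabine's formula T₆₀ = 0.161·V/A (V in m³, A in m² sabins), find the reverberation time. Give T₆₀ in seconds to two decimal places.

Summing Sᵢαᵢ: 39·0.45 + 39·0.06 + 90·0.33 = 49.59 m².
T₆₀ = 0.161 × 122 / 49.59 = 0.396 s.

0.40 s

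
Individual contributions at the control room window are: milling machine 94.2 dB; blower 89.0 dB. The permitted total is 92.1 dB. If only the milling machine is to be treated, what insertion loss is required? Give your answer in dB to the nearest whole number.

Fixed contribution from the other source: Σ 10^(L/10) = 10^(89.0/10) = 7.943e+08 (89.00 dB).
To meet 92.1 dB overall, the treated milling machine may contribute at most 10^(92.1/10) − 7.943e+08 = 8.275e+08, i.e. 89.18 dB.
So the milling machine must be reduced from 94.2 to 89.18 dB: IL = 5.02 dB.

5 dB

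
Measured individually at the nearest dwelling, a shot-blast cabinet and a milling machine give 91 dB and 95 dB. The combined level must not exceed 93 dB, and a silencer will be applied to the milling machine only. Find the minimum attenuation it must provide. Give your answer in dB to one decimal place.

Fixed contribution from the other source: Σ 10^(L/10) = 10^(91/10) = 1.259e+09 (91.00 dB).
The limit corresponds to 10^(93/10) = 1.995e+09; subtracting the fixed part leaves 7.363e+08 for the milling machine, i.e. 88.67 dB.
Required insertion loss = 95 − 88.67 = 6.33 dB.

6.3 dB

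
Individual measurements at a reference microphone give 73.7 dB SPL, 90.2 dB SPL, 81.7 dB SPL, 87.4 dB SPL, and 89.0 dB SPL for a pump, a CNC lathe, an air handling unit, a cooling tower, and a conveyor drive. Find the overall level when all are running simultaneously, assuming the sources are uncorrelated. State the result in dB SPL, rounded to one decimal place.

94.1 dB SPL

Incoherent sources combine by intensity addition: L_total = 10·log₁₀(Σ 10^(L_i/10)).
Σ 10^(L/10) = 10^(73.7/10) + 10^(90.2/10) + 10^(81.7/10) + 10^(87.4/10) + 10^(89.0/10) = 2.562e+09.
L_total = 10·log₁₀(2.562e+09) = 94.09 dB SPL.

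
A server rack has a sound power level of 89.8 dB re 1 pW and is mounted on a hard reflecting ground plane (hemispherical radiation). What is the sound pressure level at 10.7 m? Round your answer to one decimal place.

61.2 dB

Free-field hemispherical radiation: L_p = L_w − 10·log₁₀(2π·r²), r = 10.7 m.
2π·r² = 719.4 m², 10·log₁₀ of that is 28.569 dB.
L_p = 89.8 − 28.569 = 61.23 dB.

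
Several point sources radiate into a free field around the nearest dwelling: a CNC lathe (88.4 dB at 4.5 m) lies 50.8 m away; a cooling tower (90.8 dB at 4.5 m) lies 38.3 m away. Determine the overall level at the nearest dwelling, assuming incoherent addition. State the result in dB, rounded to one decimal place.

Propagate each source to the receiver with L = L_ref − 20·log₁₀(r/r_ref), then add intensities.
CNC lathe: 88.4 − 20·log₁₀(50.8/4.5) = 88.4 − 21.05 = 67.35 dB.
cooling tower: 90.8 − 20·log₁₀(38.3/4.5) = 90.8 − 18.60 = 72.20 dB.
Σ 10^(L/10) = 2.203e+07 → L_total = 10·log₁₀(2.203e+07) = 73.43 dB.

73.4 dB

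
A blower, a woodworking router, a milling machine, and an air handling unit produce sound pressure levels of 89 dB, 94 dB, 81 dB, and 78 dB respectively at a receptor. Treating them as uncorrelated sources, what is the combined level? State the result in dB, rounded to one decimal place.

Incoherent sources combine by intensity addition: L_total = 10·log₁₀(Σ 10^(L_i/10)).
Σ 10^(L/10) = 10^(89/10) + 10^(94/10) + 10^(81/10) + 10^(78/10) = 3.495e+09.
L_total = 10·log₁₀(3.495e+09) = 95.43 dB.

95.4 dB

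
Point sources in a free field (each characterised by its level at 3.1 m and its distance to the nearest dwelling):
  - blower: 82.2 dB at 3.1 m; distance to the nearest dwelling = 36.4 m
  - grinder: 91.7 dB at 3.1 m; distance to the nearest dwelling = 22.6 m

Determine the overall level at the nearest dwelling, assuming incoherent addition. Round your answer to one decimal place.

First find each source's level at the receiver (point-source: −20·log₁₀(r/r_ref)), then combine on an intensity basis.
blower: 82.2 − 20·log₁₀(36.4/3.1) = 82.2 − 21.39 = 60.81 dB.
grinder: 91.7 − 20·log₁₀(22.6/3.1) = 91.7 − 17.25 = 74.45 dB.
Σ 10^(L/10) = 2.903e+07 → L_total = 10·log₁₀(2.903e+07) = 74.63 dB.

74.6 dB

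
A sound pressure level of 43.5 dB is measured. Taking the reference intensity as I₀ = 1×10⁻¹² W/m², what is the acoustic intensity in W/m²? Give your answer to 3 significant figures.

L = 10·log₁₀(I/I₀) ⇒ I = I₀·10^(L/10) = 10⁻¹² × 10^4.35.

2.24e-08 W/m²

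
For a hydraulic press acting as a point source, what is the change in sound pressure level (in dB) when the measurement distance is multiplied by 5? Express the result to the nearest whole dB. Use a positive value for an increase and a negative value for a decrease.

Point-source spreading: ΔL = −20·log₁₀(r₂/r₁).
ΔL = −20·log₁₀(5) = -13.98 dB.

-14 dB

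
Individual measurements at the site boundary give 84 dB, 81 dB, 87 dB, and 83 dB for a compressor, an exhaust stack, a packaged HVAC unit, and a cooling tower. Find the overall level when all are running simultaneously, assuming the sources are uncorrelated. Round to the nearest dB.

90 dB

For uncorrelated sources the intensities add, so convert each level to linear form, sum, and take 10·log₁₀ of the total.
Σ 10^(L/10) = 10^(84/10) + 10^(81/10) + 10^(87/10) + 10^(83/10) = 1.078e+09.
L_total = 10·log₁₀(1.078e+09) = 90.33 dB.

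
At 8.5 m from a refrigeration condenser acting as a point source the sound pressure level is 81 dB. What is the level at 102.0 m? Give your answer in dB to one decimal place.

59.4 dB

Point-source attenuation: ΔL = 20·log₁₀(r₂/r₁) = 20·log₁₀(102.0/8.5) = 21.584 dB.
L₂ = 81 − 20·log₁₀(102.0/8.5) = 81 − 21.584 = 59.42 dB.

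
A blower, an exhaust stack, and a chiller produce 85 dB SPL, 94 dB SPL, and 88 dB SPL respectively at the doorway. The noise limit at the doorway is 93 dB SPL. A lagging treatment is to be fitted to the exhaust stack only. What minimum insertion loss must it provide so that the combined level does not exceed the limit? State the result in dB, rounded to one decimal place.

Fixed contribution from the other sources: Σ 10^(L/10) = 10^(85/10) + 10^(88/10) = 9.472e+08 (89.76 dB SPL).
To meet 93 dB SPL overall, the treated exhaust stack may contribute at most 10^(93/10) − 9.472e+08 = 1.048e+09, i.e. 90.20 dB SPL.
So the exhaust stack must be reduced from 94 to 90.20 dB SPL: IL = 3.80 dB.

3.8 dB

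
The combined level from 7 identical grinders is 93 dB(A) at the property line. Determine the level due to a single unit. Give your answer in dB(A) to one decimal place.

7 equal contributions raise the level by 10·log₁₀ 7 = 8.451 dB, so each unit alone gives 93 − 8.451.

84.5 dB(A)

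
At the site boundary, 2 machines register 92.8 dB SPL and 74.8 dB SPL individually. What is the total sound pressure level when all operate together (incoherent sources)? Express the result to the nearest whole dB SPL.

93 dB SPL

For uncorrelated sources the intensities add, so convert each level to linear form, sum, and take 10·log₁₀ of the total.
Σ 10^(L/10) = 10^(92.8/10) + 10^(74.8/10) = 1.936e+09.
L_total = 10·log₁₀(1.936e+09) = 92.87 dB SPL.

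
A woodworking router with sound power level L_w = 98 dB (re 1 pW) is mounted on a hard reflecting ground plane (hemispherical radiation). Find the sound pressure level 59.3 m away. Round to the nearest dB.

55 dB

L_p = L_w − 10·log₁₀(2π·r²) with r = 59.3 m.
2π·r² = 2.209e+04 m², 10·log₁₀ of that is 43.443 dB.
L_p = 98 − 43.443 = 54.56 dB.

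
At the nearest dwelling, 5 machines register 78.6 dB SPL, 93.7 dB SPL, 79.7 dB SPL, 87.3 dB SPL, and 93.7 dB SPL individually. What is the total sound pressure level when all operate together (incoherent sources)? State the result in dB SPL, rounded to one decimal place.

97.3 dB SPL

For uncorrelated sources the intensities add, so convert each level to linear form, sum, and take 10·log₁₀ of the total.
Σ 10^(L/10) = 10^(78.6/10) + 10^(93.7/10) + 10^(79.7/10) + 10^(87.3/10) + 10^(93.7/10) = 5.391e+09.
L_total = 10·log₁₀(5.391e+09) = 97.32 dB SPL.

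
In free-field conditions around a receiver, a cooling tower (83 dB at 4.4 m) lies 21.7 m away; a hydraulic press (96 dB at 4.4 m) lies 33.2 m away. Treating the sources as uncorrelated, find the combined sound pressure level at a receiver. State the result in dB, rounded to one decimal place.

78.9 dB

Apply inverse-square spreading to bring every level to the receiver, then sum 10^(L/10).
cooling tower: 83 − 20·log₁₀(21.7/4.4) = 83 − 13.86 = 69.14 dB.
hydraulic press: 96 − 20·log₁₀(33.2/4.4) = 96 − 17.55 = 78.45 dB.
Σ 10^(L/10) = 7.813e+07 → L_total = 10·log₁₀(7.813e+07) = 78.93 dB.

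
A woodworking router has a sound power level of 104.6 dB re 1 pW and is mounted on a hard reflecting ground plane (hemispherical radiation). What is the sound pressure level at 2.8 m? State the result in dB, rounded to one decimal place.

The power spreads over a hemisphere of area 2π·r², so L_p = L_w − 10·log₁₀(2π·r²).
2π·r² = 49.26 m², 10·log₁₀ of that is 16.925 dB.
L_p = 104.6 − 16.925 = 87.68 dB.

87.7 dB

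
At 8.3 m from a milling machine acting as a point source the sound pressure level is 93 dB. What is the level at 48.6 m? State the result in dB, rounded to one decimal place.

Point-source attenuation: ΔL = 20·log₁₀(r₂/r₁) = 20·log₁₀(48.6/8.3) = 15.351 dB.
L₂ = 93 − 20·log₁₀(48.6/8.3) = 93 − 15.351 = 77.65 dB.

77.6 dB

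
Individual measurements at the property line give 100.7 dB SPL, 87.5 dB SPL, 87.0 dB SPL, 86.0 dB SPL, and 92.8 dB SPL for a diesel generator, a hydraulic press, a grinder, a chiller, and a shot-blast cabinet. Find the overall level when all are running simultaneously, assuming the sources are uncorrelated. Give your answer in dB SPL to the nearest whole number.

For uncorrelated sources the intensities add, so convert each level to linear form, sum, and take 10·log₁₀ of the total.
Σ 10^(L/10) = 10^(100.7/10) + 10^(87.5/10) + 10^(87.0/10) + 10^(86.0/10) + 10^(92.8/10) = 1.512e+10.
L_total = 10·log₁₀(1.512e+10) = 101.79 dB SPL.

102 dB SPL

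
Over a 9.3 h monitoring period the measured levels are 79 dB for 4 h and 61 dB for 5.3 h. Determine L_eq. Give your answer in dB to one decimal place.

L_eq = 10·log₁₀[(1/T)·Σ tᵢ·10^(Lᵢ/10)] with T = 9.3 h.
Σ tᵢ·10^(Lᵢ/10) = 4·10^(79/10) + 5.3·10^(61/10) = 3.244e+08.
L_eq = 10·log₁₀(3.244e+08/9.3) = 75.43 dB.

75.4 dB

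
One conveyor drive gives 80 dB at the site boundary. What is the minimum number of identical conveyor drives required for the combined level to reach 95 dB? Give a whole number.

Need L₁ + 10·log₁₀ N ≥ 95, i.e. log₁₀ N ≥ 1.50.
N ≥ 10^(15.0/10) = 31.623, so N = 32.

32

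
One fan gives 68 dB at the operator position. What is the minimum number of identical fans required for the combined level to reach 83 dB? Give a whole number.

32

Need L₁ + 10·log₁₀ N ≥ 83, i.e. log₁₀ N ≥ 1.50.
N ≥ 10^(15.0/10) = 31.623, so N = 32.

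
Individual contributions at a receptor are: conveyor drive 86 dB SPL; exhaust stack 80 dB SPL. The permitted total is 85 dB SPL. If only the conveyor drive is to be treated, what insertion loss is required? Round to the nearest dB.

The untreated sources together contribute 10^(80/10) = 1.000e+08, i.e. 80.00 dB SPL.
The limit corresponds to 10^(85/10) = 3.162e+08; subtracting the fixed part leaves 2.162e+08 for the conveyor drive, i.e. 83.35 dB SPL.
So the conveyor drive must be reduced from 86 to 83.35 dB SPL: IL = 2.65 dB.

3 dB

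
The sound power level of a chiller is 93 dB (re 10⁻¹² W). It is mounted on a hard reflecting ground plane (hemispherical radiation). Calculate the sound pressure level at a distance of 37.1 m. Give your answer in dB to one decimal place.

L_p = L_w − 10·log₁₀(2π·r²) with r = 37.1 m.
2π·r² = 8648 m², 10·log₁₀ of that is 39.369 dB.
L_p = 93 − 39.369 = 53.63 dB.

53.6 dB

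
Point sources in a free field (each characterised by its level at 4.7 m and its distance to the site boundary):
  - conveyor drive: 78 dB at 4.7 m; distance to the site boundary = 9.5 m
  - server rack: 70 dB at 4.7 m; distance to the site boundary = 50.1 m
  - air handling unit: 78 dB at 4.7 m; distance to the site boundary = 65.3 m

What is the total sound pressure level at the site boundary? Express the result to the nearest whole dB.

Apply inverse-square spreading to bring every level to the receiver, then sum 10^(L/10).
conveyor drive: 78 − 20·log₁₀(9.5/4.7) = 78 − 6.11 = 71.89 dB.
server rack: 70 − 20·log₁₀(50.1/4.7) = 70 − 20.55 = 49.45 dB.
air handling unit: 78 − 20·log₁₀(65.3/4.7) = 78 − 22.86 = 55.14 dB.
Σ 10^(L/10) = 1.586e+07 → L_total = 10·log₁₀(1.586e+07) = 72.00 dB.

72 dB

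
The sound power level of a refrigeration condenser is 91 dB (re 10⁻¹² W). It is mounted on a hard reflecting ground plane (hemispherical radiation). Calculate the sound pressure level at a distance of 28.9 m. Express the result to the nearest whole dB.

L_p = L_w − 10·log₁₀(2π·r²) with r = 28.9 m.
2π·r² = 5248 m², 10·log₁₀ of that is 37.200 dB.
L_p = 91 − 37.200 = 53.80 dB.

54 dB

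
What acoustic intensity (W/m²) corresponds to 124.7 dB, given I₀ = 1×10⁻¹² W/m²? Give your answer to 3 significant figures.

2.95 W/m²

I = I₀·10^(L/10) = 10⁻¹² × 10^(124.7/10) = 10^(0.470).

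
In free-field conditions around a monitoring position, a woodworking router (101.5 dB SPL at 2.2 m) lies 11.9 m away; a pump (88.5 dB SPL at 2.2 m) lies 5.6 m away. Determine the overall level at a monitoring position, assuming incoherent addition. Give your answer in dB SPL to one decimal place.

First find each source's level at the receiver (point-source: −20·log₁₀(r/r_ref)), then combine on an intensity basis.
woodworking router: 101.5 − 20·log₁₀(11.9/2.2) = 101.5 − 14.66 = 86.84 dB SPL.
pump: 88.5 − 20·log₁₀(5.6/2.2) = 88.5 − 8.12 = 80.38 dB SPL.
Σ 10^(L/10) = 5.920e+08 → L_total = 10·log₁₀(5.920e+08) = 87.72 dB SPL.

87.7 dB SPL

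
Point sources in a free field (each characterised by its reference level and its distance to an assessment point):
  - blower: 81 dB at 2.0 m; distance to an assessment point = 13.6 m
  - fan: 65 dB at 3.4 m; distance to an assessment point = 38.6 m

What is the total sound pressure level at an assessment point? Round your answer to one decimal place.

64.4 dB

First find each source's level at the receiver (point-source: −20·log₁₀(r/r_ref)), then combine on an intensity basis.
blower: 81 − 20·log₁₀(13.6/2.0) = 81 − 16.65 = 64.35 dB.
fan: 65 − 20·log₁₀(38.6/3.4) = 65 − 21.10 = 43.90 dB.
Σ 10^(L/10) = 2.747e+06 → L_total = 10·log₁₀(2.747e+06) = 64.39 dB.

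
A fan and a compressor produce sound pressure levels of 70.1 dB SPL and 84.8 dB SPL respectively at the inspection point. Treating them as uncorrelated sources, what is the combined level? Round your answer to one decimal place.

84.9 dB SPL

For uncorrelated sources the intensities add, so convert each level to linear form, sum, and take 10·log₁₀ of the total.
Σ 10^(L/10) = 10^(70.1/10) + 10^(84.8/10) = 3.122e+08.
L_total = 10·log₁₀(3.122e+08) = 84.94 dB SPL.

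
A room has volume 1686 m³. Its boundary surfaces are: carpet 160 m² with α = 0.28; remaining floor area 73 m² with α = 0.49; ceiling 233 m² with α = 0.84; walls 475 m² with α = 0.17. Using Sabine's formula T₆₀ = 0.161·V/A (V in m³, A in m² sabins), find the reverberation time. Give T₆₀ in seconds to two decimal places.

Summing Sᵢαᵢ: 160·0.28 + 73·0.49 + 233·0.84 + 475·0.17 = 357.04 m².
T₆₀ = 0.161·V/A = 0.161·1686/357.04 = 0.760 s.

0.76 s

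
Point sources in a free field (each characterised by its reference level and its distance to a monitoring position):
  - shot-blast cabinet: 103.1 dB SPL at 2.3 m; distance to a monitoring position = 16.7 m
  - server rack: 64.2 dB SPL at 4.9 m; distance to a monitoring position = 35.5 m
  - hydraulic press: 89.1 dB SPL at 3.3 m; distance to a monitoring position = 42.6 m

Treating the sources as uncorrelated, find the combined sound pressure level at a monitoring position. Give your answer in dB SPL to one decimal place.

Apply inverse-square spreading to bring every level to the receiver, then sum 10^(L/10).
shot-blast cabinet: 103.1 − 20·log₁₀(16.7/2.3) = 103.1 − 17.22 = 85.88 dB SPL.
server rack: 64.2 − 20·log₁₀(35.5/4.9) = 64.2 − 17.20 = 47.00 dB SPL.
hydraulic press: 89.1 − 20·log₁₀(42.6/3.3) = 89.1 − 22.22 = 66.88 dB SPL.
Σ 10^(L/10) = 3.922e+08 → L_total = 10·log₁₀(3.922e+08) = 85.94 dB SPL.

85.9 dB SPL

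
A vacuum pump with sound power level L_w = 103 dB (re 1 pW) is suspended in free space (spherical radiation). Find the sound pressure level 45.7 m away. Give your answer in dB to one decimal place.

58.8 dB

L_p = L_w − 10·log₁₀(4π·r²) with r = 45.7 m.
4π·r² = 2.624e+04 m², 10·log₁₀ of that is 44.190 dB.
L_p = 103 − 44.190 = 58.81 dB.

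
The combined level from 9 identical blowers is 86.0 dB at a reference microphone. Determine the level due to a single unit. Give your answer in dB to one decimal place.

76.5 dB

Dividing the total intensity by 9 lowers the level by 10·log₁₀ 9 = 9.542 dB: L₁ = 86.0 − 9.542.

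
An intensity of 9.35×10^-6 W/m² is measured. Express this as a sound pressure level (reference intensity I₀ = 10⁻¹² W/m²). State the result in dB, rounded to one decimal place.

69.7 dB

Dividing by I₀ shifts the exponent by 12: I/I₀ = 9.35×10^6.
L = 10·(0.9708 + 6) = 69.71 dB.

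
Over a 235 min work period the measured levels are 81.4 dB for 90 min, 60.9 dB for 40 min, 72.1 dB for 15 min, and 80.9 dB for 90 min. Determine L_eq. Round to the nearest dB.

L_eq = 10·log₁₀[(1/T)·Σ tᵢ·10^(Lᵢ/10)] with T = 235 min.
Σ tᵢ·10^(Lᵢ/10) = 90·10^(81.4/10) + 40·10^(60.9/10) + 15·10^(72.1/10) + 90·10^(80.9/10) = 2.379e+10.
L_eq = 10·log₁₀(2.379e+10/235) = 80.05 dB.

80 dB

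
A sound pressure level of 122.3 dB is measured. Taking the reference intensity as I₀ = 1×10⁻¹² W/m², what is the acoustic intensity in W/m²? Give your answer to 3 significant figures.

1.70 W/m²

L = 10·log₁₀(I/I₀) ⇒ I = I₀·10^(L/10) = 10⁻¹² × 10^12.23.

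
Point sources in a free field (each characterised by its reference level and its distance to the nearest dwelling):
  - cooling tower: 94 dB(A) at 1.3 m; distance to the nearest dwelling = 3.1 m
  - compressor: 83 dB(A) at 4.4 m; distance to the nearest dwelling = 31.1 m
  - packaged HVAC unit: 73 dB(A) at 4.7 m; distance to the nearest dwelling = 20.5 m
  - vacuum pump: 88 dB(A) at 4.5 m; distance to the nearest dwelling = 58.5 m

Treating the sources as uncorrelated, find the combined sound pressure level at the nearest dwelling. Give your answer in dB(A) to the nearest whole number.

Apply inverse-square spreading to bring every level to the receiver, then sum 10^(L/10).
cooling tower: 94 − 20·log₁₀(3.1/1.3) = 94 − 7.55 = 86.45 dB(A).
compressor: 83 − 20·log₁₀(31.1/4.4) = 83 − 16.99 = 66.01 dB(A).
packaged HVAC unit: 73 − 20·log₁₀(20.5/4.7) = 73 − 12.79 = 60.21 dB(A).
vacuum pump: 88 − 20·log₁₀(58.5/4.5) = 88 − 22.28 = 65.72 dB(A).
Σ 10^(L/10) = 4.505e+08 → L_total = 10·log₁₀(4.505e+08) = 86.54 dB(A).

87 dB(A)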